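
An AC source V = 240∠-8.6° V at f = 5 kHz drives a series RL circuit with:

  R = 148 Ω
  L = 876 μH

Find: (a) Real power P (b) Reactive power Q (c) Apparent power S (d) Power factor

Step 1 — Angular frequency: ω = 2π·f = 2π·5000 = 3.142e+04 rad/s.
Step 2 — Component impedances:
  R: Z = R = 148 Ω
  L: Z = jωL = j·3.142e+04·0.000876 = 0 + j27.52 Ω
Step 3 — Series combination: Z_total = R + L = 148 + j27.52 Ω = 150.5∠10.5° Ω.
Step 4 — Source phasor: V = 240∠-8.6° V = 237.3 - j35.89 V.
Step 5 — Current: I = V / Z = 1.506 - j0.5226 A = 1.594∠-19.1° A.
Step 6 — Complex power: S = V·I* = 376.2 + j69.95 VA.
Step 7 — Real power: P = Re(S) = 376.2 W.
Step 8 — Reactive power: Q = Im(S) = 69.95 VAR.
Step 9 — Apparent power: |S| = 382.6 VA.
Step 10 — Power factor: PF = P/|S| = 0.9831 (lagging).

(a) P = 376.2 W  (b) Q = 69.95 VAR  (c) S = 382.6 VA  (d) PF = 0.9831 (lagging)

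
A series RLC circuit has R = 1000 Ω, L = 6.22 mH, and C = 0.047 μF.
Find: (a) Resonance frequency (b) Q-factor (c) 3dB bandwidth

Step 1 — Resonance condition Im(Z)=0 gives ω₀ = 1/√(LC).
Step 2 — ω₀ = 1/√(0.00622·4.7e-08) = 5.849e+04 rad/s.
Step 3 — f₀ = ω₀/(2π) = 9308 Hz.
Step 4 — Series Q: Q = ω₀L/R = 5.849e+04·0.00622/1000 = 0.3638.
Step 5 — 3dB bandwidth: Δω = ω₀/Q = 1.608e+05 rad/s; BW = Δω/(2π) = 2.559e+04 Hz.

(a) f₀ = 9308 Hz  (b) Q = 0.3638  (c) BW = 2.559e+04 Hz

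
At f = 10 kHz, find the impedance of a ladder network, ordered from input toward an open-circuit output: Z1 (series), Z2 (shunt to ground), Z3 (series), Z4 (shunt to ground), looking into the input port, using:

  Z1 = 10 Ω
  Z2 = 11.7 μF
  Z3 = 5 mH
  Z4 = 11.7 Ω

Step 1 — Angular frequency: ω = 2π·f = 2π·1e+04 = 6.283e+04 rad/s.
Step 2 — Component impedances:
  Z1: Z = R = 10 Ω
  Z2: Z = 1/(jωC) = -j/(ω·C) = 0 - j1.36 Ω
  Z3: Z = jωL = j·6.283e+04·0.005 = 0 + j314.2 Ω
  Z4: Z = R = 11.7 Ω
Step 3 — Ladder network (open output): work backward from the far end, alternating series and parallel combinations. Z_in = 10 - j1.366 Ω = 10.09∠-7.8° Ω.

Z = 10 - j1.366 Ω = 10.09∠-7.8° Ω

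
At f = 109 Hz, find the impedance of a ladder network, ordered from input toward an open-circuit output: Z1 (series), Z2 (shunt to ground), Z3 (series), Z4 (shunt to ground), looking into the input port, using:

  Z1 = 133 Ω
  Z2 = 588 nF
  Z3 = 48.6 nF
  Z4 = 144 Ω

Step 1 — Angular frequency: ω = 2π·f = 2π·109 = 684.9 rad/s.
Step 2 — Component impedances:
  Z1: Z = R = 133 Ω
  Z2: Z = 1/(jωC) = -j/(ω·C) = 0 - j2483 Ω
  Z3: Z = 1/(jωC) = -j/(ω·C) = 0 - j3.004e+04 Ω
  Z4: Z = R = 144 Ω
Step 3 — Ladder network (open output): work backward from the far end, alternating series and parallel combinations. Z_in = 133.8 - j2294 Ω = 2298∠-86.7° Ω.

Z = 133.8 - j2294 Ω = 2298∠-86.7° Ω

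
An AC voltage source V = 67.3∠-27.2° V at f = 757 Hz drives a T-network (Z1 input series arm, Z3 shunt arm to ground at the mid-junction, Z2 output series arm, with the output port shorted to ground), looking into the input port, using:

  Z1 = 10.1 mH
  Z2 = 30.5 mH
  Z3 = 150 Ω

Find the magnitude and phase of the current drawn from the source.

Step 1 — Angular frequency: ω = 2π·f = 2π·757 = 4756 rad/s.
Step 2 — Component impedances:
  Z1: Z = jωL = j·4756·0.0101 = 0 + j48.04 Ω
  Z2: Z = jωL = j·4756·0.0305 = 0 + j145.1 Ω
  Z3: Z = R = 150 Ω
Step 3 — With the output port shorted to ground, the output series arm Z2 runs from the junction to ground; the shunt arm Z3 also runs from the junction to ground. They appear in parallel: Z3 || Z2 = 72.49 + j74.96 Ω.
Step 4 — Series with input arm Z1: Z_in = Z1 + (Z3 || Z2) = 72.49 + j123 Ω = 142.8∠59.5° Ω.
Step 5 — Source phasor: V = 67.3∠-27.2° V = 59.86 - j30.76 V.
Step 6 — Ohm's law: I = V / Z_total = (59.86 - j30.76) / (72.49 + j123) = 0.02726 - j0.4706 A.
Step 7 — Convert to polar: |I| = 0.4714 A, ∠I = -86.7°.

I = 0.4714∠-86.7° A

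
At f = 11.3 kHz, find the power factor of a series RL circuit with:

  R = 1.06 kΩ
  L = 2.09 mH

Step 1 — Angular frequency: ω = 2π·f = 2π·1.13e+04 = 7.1e+04 rad/s.
Step 2 — Component impedances:
  R: Z = R = 1060 Ω
  L: Z = jωL = j·7.1e+04·0.00209 = 0 + j148.4 Ω
Step 3 — Series combination: Z_total = R + L = 1060 + j148.4 Ω = 1070∠8.0° Ω.
Step 4 — Power factor: PF = cos(φ) = Re(Z)/|Z| = 1060/1070.34 = 0.9903.
Step 5 — Type: Im(Z) = 148.4 ⇒ lagging (phase φ = 8.0°).

PF = 0.9903 (lagging, φ = 8.0°)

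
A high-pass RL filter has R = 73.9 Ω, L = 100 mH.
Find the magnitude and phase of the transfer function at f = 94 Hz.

Step 1 — Angular frequency: ω = 2π·94 = 590.6 rad/s.
Step 2 — Transfer function: H(jω) = jωL/(R + jωL).
Step 3 — Numerator jωL = j·59.06; denominator R + jωL = 73.9 + j59.06.
Step 4 — H = 0.3898 + j0.4877.
Step 5 — Magnitude: |H| = 0.6243 (-4.1 dB); phase: φ = 51.4°.

|H| = 0.6243 (-4.1 dB), φ = 51.4°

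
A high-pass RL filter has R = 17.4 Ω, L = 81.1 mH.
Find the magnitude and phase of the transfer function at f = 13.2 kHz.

Step 1 — Angular frequency: ω = 2π·1.32e+04 = 8.294e+04 rad/s.
Step 2 — Transfer function: H(jω) = jωL/(R + jωL).
Step 3 — Numerator jωL = j·6726; denominator R + jωL = 17.4 + j6726.
Step 4 — H = 1 + j0.002587.
Step 5 — Magnitude: |H| = 1 (-0.0 dB); phase: φ = 0.1°.

|H| = 1 (-0.0 dB), φ = 0.1°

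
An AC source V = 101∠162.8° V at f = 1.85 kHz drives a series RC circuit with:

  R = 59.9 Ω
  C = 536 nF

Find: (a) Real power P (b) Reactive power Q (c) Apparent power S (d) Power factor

Step 1 — Angular frequency: ω = 2π·f = 2π·1850 = 1.162e+04 rad/s.
Step 2 — Component impedances:
  R: Z = R = 59.9 Ω
  C: Z = 1/(jωC) = -j/(ω·C) = 0 - j160.5 Ω
Step 3 — Series combination: Z_total = R + C = 59.9 - j160.5 Ω = 171.3∠-69.5° Ω.
Step 4 — Source phasor: V = 101∠162.8° V = -96.48 + j29.87 V.
Step 5 — Current: I = V / Z = -0.3602 - j0.4667 A = 0.5896∠-127.7° A.
Step 6 — Complex power: S = V·I* = 20.82 - j55.79 VA.
Step 7 — Real power: P = Re(S) = 20.82 W.
Step 8 — Reactive power: Q = Im(S) = -55.79 VAR.
Step 9 — Apparent power: |S| = 59.54 VA.
Step 10 — Power factor: PF = P/|S| = 0.3496 (leading).

(a) P = 20.82 W  (b) Q = -55.79 VAR  (c) S = 59.54 VA  (d) PF = 0.3496 (leading)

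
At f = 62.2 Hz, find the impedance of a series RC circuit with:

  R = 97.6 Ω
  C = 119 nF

Step 1 — Angular frequency: ω = 2π·f = 2π·62.2 = 390.8 rad/s.
Step 2 — Component impedances:
  R: Z = R = 97.6 Ω
  C: Z = 1/(jωC) = -j/(ω·C) = 0 - j2.15e+04 Ω
Step 3 — Series combination: Z_total = R + C = 97.6 - j2.15e+04 Ω = 2.15e+04∠-89.7° Ω.

Z = 97.6 - j2.15e+04 Ω = 2.15e+04∠-89.7° Ω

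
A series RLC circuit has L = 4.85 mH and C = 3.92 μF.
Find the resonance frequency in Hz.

Step 1 — Resonance condition Im(Z)=0 gives ω₀ = 1/√(LC).
Step 2 — ω₀ = 1/√(0.00485·3.92e-06) = 7252 rad/s.
Step 3 — f₀ = ω₀/(2π) = 1154 Hz.

f₀ = 1154 Hz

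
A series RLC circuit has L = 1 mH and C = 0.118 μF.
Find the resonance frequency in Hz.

Step 1 — Resonance condition Im(Z)=0 gives ω₀ = 1/√(LC).
Step 2 — ω₀ = 1/√(0.001·1.18e-07) = 9.206e+04 rad/s.
Step 3 — f₀ = ω₀/(2π) = 1.465e+04 Hz.

f₀ = 1.465e+04 Hz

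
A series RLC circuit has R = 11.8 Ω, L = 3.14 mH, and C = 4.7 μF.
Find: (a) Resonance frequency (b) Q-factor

Step 1 — Resonance condition Im(Z)=0 gives ω₀ = 1/√(LC).
Step 2 — ω₀ = 1/√(0.00314·4.7e-06) = 8232 rad/s.
Step 3 — f₀ = ω₀/(2π) = 1310 Hz.
Step 4 — Series Q: Q = ω₀L/R = 8232·0.00314/11.8 = 2.19.

(a) f₀ = 1310 Hz  (b) Q = 2.19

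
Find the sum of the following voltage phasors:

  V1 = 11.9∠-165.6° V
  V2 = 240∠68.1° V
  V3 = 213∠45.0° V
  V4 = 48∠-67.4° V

Step 1 — Convert each phasor to rectangular form:
  V1 = 11.9·(cos(-165.6°) + j·sin(-165.6°)) = -11.53 - j2.959 V
  V2 = 240·(cos(68.1°) + j·sin(68.1°)) = 89.52 + j222.7 V
  V3 = 213·(cos(45.0°) + j·sin(45.0°)) = 150.6 + j150.6 V
  V4 = 48·(cos(-67.4°) + j·sin(-67.4°)) = 18.45 - j44.31 V
Step 2 — Sum components: V_total = 247.1 + j326 V.
Step 3 — Convert to polar: |V_total| = 409.1 V, ∠V_total = 52.8°.

V_total = 409.1∠52.8° V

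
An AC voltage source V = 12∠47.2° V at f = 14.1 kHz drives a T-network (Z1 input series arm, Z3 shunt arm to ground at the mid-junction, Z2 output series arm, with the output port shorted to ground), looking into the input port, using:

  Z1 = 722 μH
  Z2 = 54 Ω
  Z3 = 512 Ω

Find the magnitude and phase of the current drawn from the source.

Step 1 — Angular frequency: ω = 2π·f = 2π·1.41e+04 = 8.859e+04 rad/s.
Step 2 — Component impedances:
  Z1: Z = jωL = j·8.859e+04·0.000722 = 0 + j63.96 Ω
  Z2: Z = R = 54 Ω
  Z3: Z = R = 512 Ω
Step 3 — With the output port shorted to ground, the output series arm Z2 runs from the junction to ground; the shunt arm Z3 also runs from the junction to ground. They appear in parallel: Z3 || Z2 = 48.85 Ω.
Step 4 — Series with input arm Z1: Z_in = Z1 + (Z3 || Z2) = 48.85 + j63.96 Ω = 80.48∠52.6° Ω.
Step 5 — Source phasor: V = 12∠47.2° V = 8.153 + j8.805 V.
Step 6 — Ohm's law: I = V / Z_total = (8.153 + j8.805) / (48.85 + j63.96) = 0.1484 - j0.01411 A.
Step 7 — Convert to polar: |I| = 0.1491 A, ∠I = -5.4°.

I = 0.1491∠-5.4° A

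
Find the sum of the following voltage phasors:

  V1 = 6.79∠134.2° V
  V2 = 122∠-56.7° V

Step 1 — Convert each phasor to rectangular form:
  V1 = 6.79·(cos(134.2°) + j·sin(134.2°)) = -4.734 + j4.868 V
  V2 = 122·(cos(-56.7°) + j·sin(-56.7°)) = 66.98 - j102 V
Step 2 — Sum components: V_total = 62.25 - j97.1 V.
Step 3 — Convert to polar: |V_total| = 115.3 V, ∠V_total = -57.3°.

V_total = 115.3∠-57.3° V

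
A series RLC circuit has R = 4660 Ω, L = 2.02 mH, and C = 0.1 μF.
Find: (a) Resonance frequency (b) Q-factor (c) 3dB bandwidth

Step 1 — Resonance condition Im(Z)=0 gives ω₀ = 1/√(LC).
Step 2 — ω₀ = 1/√(0.00202·1e-07) = 7.036e+04 rad/s.
Step 3 — f₀ = ω₀/(2π) = 1.12e+04 Hz.
Step 4 — Series Q: Q = ω₀L/R = 7.036e+04·0.00202/4660 = 0.0305.
Step 5 — 3dB bandwidth: Δω = ω₀/Q = 2.307e+06 rad/s; BW = Δω/(2π) = 3.672e+05 Hz.

(a) f₀ = 1.12e+04 Hz  (b) Q = 0.0305  (c) BW = 3.672e+05 Hz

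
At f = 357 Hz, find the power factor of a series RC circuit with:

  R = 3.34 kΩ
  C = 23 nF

Step 1 — Angular frequency: ω = 2π·f = 2π·357 = 2243 rad/s.
Step 2 — Component impedances:
  R: Z = R = 3340 Ω
  C: Z = 1/(jωC) = -j/(ω·C) = 0 - j1.938e+04 Ω
Step 3 — Series combination: Z_total = R + C = 3340 - j1.938e+04 Ω = 1.967e+04∠-80.2° Ω.
Step 4 — Power factor: PF = cos(φ) = Re(Z)/|Z| = 3340/1.967e+04 = 0.1698.
Step 5 — Type: Im(Z) = -1.938e+04 ⇒ leading (phase φ = -80.2°).

PF = 0.1698 (leading, φ = -80.2°)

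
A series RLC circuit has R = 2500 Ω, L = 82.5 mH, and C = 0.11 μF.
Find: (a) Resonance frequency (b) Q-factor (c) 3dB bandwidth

Step 1 — Resonance: ω₀ = 1/√(LC) = 1/√(0.0825·1.1e-07) = 1.05e+04 rad/s.
Step 2 — f₀ = ω₀/(2π) = 1671 Hz.
Step 3 — Series Q: Q = ω₀L/R = 1.05e+04·0.0825/2500 = 0.3464.
Step 4 — Bandwidth: Δω = ω₀/Q = 3.03e+04 rad/s; BW = Δω/(2π) = 4823 Hz.

(a) f₀ = 1671 Hz  (b) Q = 0.3464  (c) BW = 4823 Hz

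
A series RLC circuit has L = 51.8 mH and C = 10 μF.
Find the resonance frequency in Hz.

Step 1 — Resonance condition Im(Z)=0 gives ω₀ = 1/√(LC).
Step 2 — ω₀ = 1/√(0.0518·1e-05) = 1389 rad/s.
Step 3 — f₀ = ω₀/(2π) = 221.1 Hz.

f₀ = 221.1 Hz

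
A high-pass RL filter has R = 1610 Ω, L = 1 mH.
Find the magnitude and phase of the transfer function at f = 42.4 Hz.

Step 1 — Angular frequency: ω = 2π·42.4 = 266.4 rad/s.
Step 2 — Transfer function: H(jω) = jωL/(R + jωL).
Step 3 — Numerator jωL = j·0.2664; denominator R + jωL = 1610 + j0.2664.
Step 4 — H = 2.738e-08 + j0.0001655.
Step 5 — Magnitude: |H| = 0.0001655 (-75.6 dB); phase: φ = 90.0°.

|H| = 0.0001655 (-75.6 dB), φ = 90.0°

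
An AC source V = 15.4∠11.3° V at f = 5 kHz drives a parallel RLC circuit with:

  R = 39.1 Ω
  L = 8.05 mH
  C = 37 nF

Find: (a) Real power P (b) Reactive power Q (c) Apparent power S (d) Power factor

Step 1 — Angular frequency: ω = 2π·f = 2π·5000 = 3.142e+04 rad/s.
Step 2 — Component impedances:
  R: Z = R = 39.1 Ω
  L: Z = jωL = j·3.142e+04·0.00805 = 0 + j252.9 Ω
  C: Z = 1/(jωC) = -j/(ω·C) = 0 - j860.3 Ω
Step 3 — Parallel combination: 1/Z_total = 1/R + 1/L + 1/C; Z_total = 38.64 + j4.218 Ω = 38.87∠6.2° Ω.
Step 4 — Source phasor: V = 15.4∠11.3° V = 15.1 + j3.018 V.
Step 5 — Current: I = V / Z = 0.3947 + j0.03502 A = 0.3962∠5.1° A.
Step 6 — Complex power: S = V·I* = 6.065 + j0.6621 VA.
Step 7 — Real power: P = Re(S) = 6.065 W.
Step 8 — Reactive power: Q = Im(S) = 0.6621 VAR.
Step 9 — Apparent power: |S| = 6.102 VA.
Step 10 — Power factor: PF = P/|S| = 0.9941 (lagging).

(a) P = 6.065 W  (b) Q = 0.6621 VAR  (c) S = 6.102 VA  (d) PF = 0.9941 (lagging)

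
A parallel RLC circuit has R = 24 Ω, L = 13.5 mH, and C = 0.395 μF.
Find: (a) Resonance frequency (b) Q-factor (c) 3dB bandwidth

Step 1 — Resonance: ω₀ = 1/√(LC) = 1/√(0.0135·3.95e-07) = 1.369e+04 rad/s.
Step 2 — f₀ = ω₀/(2π) = 2179 Hz.
Step 3 — Parallel Q: Q = R/(ω₀L) = 24/(1.369e+04·0.0135) = 0.1298.
Step 4 — Bandwidth: Δω = ω₀/Q = 1.055e+05 rad/s; BW = Δω/(2π) = 1.679e+04 Hz.

(a) f₀ = 2179 Hz  (b) Q = 0.1298  (c) BW = 1.679e+04 Hz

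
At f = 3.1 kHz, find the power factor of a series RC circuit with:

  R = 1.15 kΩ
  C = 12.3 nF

Step 1 — Angular frequency: ω = 2π·f = 2π·3100 = 1.948e+04 rad/s.
Step 2 — Component impedances:
  R: Z = R = 1150 Ω
  C: Z = 1/(jωC) = -j/(ω·C) = 0 - j4174 Ω
Step 3 — Series combination: Z_total = R + C = 1150 - j4174 Ω = 4330∠-74.6° Ω.
Step 4 — Power factor: PF = cos(φ) = Re(Z)/|Z| = 1150/4330 = 0.2656.
Step 5 — Type: Im(Z) = -4174 ⇒ leading (phase φ = -74.6°).

PF = 0.2656 (leading, φ = -74.6°)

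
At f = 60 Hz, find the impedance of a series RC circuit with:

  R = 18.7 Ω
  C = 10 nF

Step 1 — Angular frequency: ω = 2π·f = 2π·60 = 377 rad/s.
Step 2 — Component impedances:
  R: Z = R = 18.7 Ω
  C: Z = 1/(jωC) = -j/(ω·C) = 0 - j2.653e+05 Ω
Step 3 — Series combination: Z_total = R + C = 18.7 - j2.653e+05 Ω = 2.653e+05∠-90.0° Ω.

Z = 18.7 - j2.653e+05 Ω = 2.653e+05∠-90.0° Ω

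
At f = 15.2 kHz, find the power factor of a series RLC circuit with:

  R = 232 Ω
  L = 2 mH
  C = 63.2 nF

Step 1 — Angular frequency: ω = 2π·f = 2π·1.52e+04 = 9.55e+04 rad/s.
Step 2 — Component impedances:
  R: Z = R = 232 Ω
  L: Z = jωL = j·9.55e+04·0.002 = 0 + j191 Ω
  C: Z = 1/(jωC) = -j/(ω·C) = 0 - j165.7 Ω
Step 3 — Series combination: Z_total = R + L + C = 232 + j25.33 Ω = 233.4∠6.2° Ω.
Step 4 — Power factor: PF = cos(φ) = Re(Z)/|Z| = 232/233.38 = 0.9941.
Step 5 — Type: Im(Z) = 25.33 ⇒ lagging (phase φ = 6.2°).

PF = 0.9941 (lagging, φ = 6.2°)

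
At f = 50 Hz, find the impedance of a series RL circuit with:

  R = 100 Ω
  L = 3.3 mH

Step 1 — Angular frequency: ω = 2π·f = 2π·50 = 314.2 rad/s.
Step 2 — Component impedances:
  R: Z = R = 100 Ω
  L: Z = jωL = j·314.2·0.0033 = 0 + j1.037 Ω
Step 3 — Series combination: Z_total = R + L = 100 + j1.037 Ω = 100∠0.6° Ω.

Z = 100 + j1.037 Ω = 100∠0.6° Ω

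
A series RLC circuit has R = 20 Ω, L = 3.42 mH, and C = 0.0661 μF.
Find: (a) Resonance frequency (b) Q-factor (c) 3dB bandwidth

Step 1 — Resonance: ω₀ = 1/√(LC) = 1/√(0.00342·6.61e-08) = 6.651e+04 rad/s.
Step 2 — f₀ = ω₀/(2π) = 1.059e+04 Hz.
Step 3 — Series Q: Q = ω₀L/R = 6.651e+04·0.00342/20 = 11.37.
Step 4 — Bandwidth: Δω = ω₀/Q = 5848 rad/s; BW = Δω/(2π) = 930.7 Hz.

(a) f₀ = 1.059e+04 Hz  (b) Q = 11.37  (c) BW = 930.7 Hz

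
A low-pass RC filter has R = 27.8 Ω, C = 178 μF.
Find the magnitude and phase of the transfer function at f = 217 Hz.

Step 1 — Angular frequency: ω = 2π·217 = 1363 rad/s.
Step 2 — Transfer function: H(jω) = 1/(1 + jωRC).
Step 3 — Denominator: 1 + jωRC = 1 + j·1363·27.8·0.000178 = 1 + j6.747.
Step 4 — H = 0.0215 - j0.145.
Step 5 — Magnitude: |H| = 0.1466 (-16.7 dB); phase: φ = -81.6°.

|H| = 0.1466 (-16.7 dB), φ = -81.6°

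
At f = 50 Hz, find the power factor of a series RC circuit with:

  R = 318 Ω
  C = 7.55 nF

Step 1 — Angular frequency: ω = 2π·f = 2π·50 = 314.2 rad/s.
Step 2 — Component impedances:
  R: Z = R = 318 Ω
  C: Z = 1/(jωC) = -j/(ω·C) = 0 - j4.216e+05 Ω
Step 3 — Series combination: Z_total = R + C = 318 - j4.216e+05 Ω = 4.216e+05∠-90.0° Ω.
Step 4 — Power factor: PF = cos(φ) = Re(Z)/|Z| = 318/4.216e+05 = 0.0007543.
Step 5 — Type: Im(Z) = -4.216e+05 ⇒ leading (phase φ = -90.0°).

PF = 0.0007543 (leading, φ = -90.0°)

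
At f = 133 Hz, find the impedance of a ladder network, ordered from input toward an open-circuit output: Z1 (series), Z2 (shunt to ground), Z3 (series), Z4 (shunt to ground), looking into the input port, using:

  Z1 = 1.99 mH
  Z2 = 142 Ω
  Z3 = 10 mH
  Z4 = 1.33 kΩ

Step 1 — Angular frequency: ω = 2π·f = 2π·133 = 835.7 rad/s.
Step 2 — Component impedances:
  Z1: Z = jωL = j·835.7·0.00199 = 0 + j1.663 Ω
  Z2: Z = R = 142 Ω
  Z3: Z = jωL = j·835.7·0.01 = 0 + j8.357 Ω
  Z4: Z = R = 1330 Ω
Step 3 — Ladder network (open output): work backward from the far end, alternating series and parallel combinations. Z_in = 128.3 + j1.741 Ω = 128.3∠0.8° Ω.

Z = 128.3 + j1.741 Ω = 128.3∠0.8° Ω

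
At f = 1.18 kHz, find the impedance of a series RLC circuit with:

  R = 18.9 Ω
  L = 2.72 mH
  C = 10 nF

Step 1 — Angular frequency: ω = 2π·f = 2π·1180 = 7414 rad/s.
Step 2 — Component impedances:
  R: Z = R = 18.9 Ω
  L: Z = jωL = j·7414·0.00272 = 0 + j20.17 Ω
  C: Z = 1/(jωC) = -j/(ω·C) = 0 - j1.349e+04 Ω
Step 3 — Series combination: Z_total = R + L + C = 18.9 - j1.347e+04 Ω = 1.347e+04∠-89.9° Ω.

Z = 18.9 - j1.347e+04 Ω = 1.347e+04∠-89.9° Ω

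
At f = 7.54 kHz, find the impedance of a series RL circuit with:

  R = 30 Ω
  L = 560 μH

Step 1 — Angular frequency: ω = 2π·f = 2π·7540 = 4.738e+04 rad/s.
Step 2 — Component impedances:
  R: Z = R = 30 Ω
  L: Z = jωL = j·4.738e+04·0.00056 = 0 + j26.53 Ω
Step 3 — Series combination: Z_total = R + L = 30 + j26.53 Ω = 40.05∠41.5° Ω.

Z = 30 + j26.53 Ω = 40.05∠41.5° Ω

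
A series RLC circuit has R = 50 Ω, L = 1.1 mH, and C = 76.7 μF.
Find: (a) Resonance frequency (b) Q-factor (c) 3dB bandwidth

Step 1 — Resonance condition Im(Z)=0 gives ω₀ = 1/√(LC).
Step 2 — ω₀ = 1/√(0.0011·7.67e-05) = 3443 rad/s.
Step 3 — f₀ = ω₀/(2π) = 547.9 Hz.
Step 4 — Series Q: Q = ω₀L/R = 3443·0.0011/50 = 0.07574.
Step 5 — 3dB bandwidth: Δω = ω₀/Q = 4.545e+04 rad/s; BW = Δω/(2π) = 7234 Hz.

(a) f₀ = 547.9 Hz  (b) Q = 0.07574  (c) BW = 7234 Hz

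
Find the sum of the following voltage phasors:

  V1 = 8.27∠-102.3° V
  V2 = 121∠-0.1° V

Step 1 — Convert each phasor to rectangular form:
  V1 = 8.27·(cos(-102.3°) + j·sin(-102.3°)) = -1.762 - j8.08 V
  V2 = 121·(cos(-0.1°) + j·sin(-0.1°)) = 121 - j0.2112 V
Step 2 — Sum components: V_total = 119.2 - j8.291 V.
Step 3 — Convert to polar: |V_total| = 119.5 V, ∠V_total = -4.0°.

V_total = 119.5∠-4.0° V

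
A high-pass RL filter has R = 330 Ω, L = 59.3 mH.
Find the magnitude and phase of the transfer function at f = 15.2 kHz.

Step 1 — Angular frequency: ω = 2π·1.52e+04 = 9.55e+04 rad/s.
Step 2 — Transfer function: H(jω) = jωL/(R + jωL).
Step 3 — Numerator jωL = j·5663; denominator R + jωL = 330 + j5663.
Step 4 — H = 0.9966 + j0.05807.
Step 5 — Magnitude: |H| = 0.9983 (-0.0 dB); phase: φ = 3.3°.

|H| = 0.9983 (-0.0 dB), φ = 3.3°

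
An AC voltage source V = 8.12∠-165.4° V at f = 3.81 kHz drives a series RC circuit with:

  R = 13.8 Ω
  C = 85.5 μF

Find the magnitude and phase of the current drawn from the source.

Step 1 — Angular frequency: ω = 2π·f = 2π·3810 = 2.394e+04 rad/s.
Step 2 — Component impedances:
  R: Z = R = 13.8 Ω
  C: Z = 1/(jωC) = -j/(ω·C) = 0 - j0.4886 Ω
Step 3 — Series combination: Z_total = R + C = 13.8 - j0.4886 Ω = 13.81∠-2.0° Ω.
Step 4 — Source phasor: V = 8.12∠-165.4° V = -7.858 - j2.047 V.
Step 5 — Ohm's law: I = V / Z_total = (-7.858 - j2.047) / (13.8 - j0.4886) = -0.5634 - j0.1683 A.
Step 6 — Convert to polar: |I| = 0.588 A, ∠I = -163.4°.

I = 0.588∠-163.4° A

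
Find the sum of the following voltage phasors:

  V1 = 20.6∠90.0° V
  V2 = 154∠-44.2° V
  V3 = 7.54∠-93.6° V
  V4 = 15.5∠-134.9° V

Step 1 — Convert each phasor to rectangular form:
  V1 = 20.6·(cos(90.0°) + j·sin(90.0°)) = 0 + j20.6 V
  V2 = 154·(cos(-44.2°) + j·sin(-44.2°)) = 110.4 - j107.4 V
  V3 = 7.54·(cos(-93.6°) + j·sin(-93.6°)) = -0.4734 - j7.525 V
  V4 = 15.5·(cos(-134.9°) + j·sin(-134.9°)) = -10.94 - j10.98 V
Step 2 — Sum components: V_total = 98.99 - j105.3 V.
Step 3 — Convert to polar: |V_total| = 144.5 V, ∠V_total = -46.8°.

V_total = 144.5∠-46.8° V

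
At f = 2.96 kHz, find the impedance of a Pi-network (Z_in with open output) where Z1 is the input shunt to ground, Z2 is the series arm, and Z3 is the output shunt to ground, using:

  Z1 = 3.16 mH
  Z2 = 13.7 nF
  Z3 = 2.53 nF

Step 1 — Angular frequency: ω = 2π·f = 2π·2960 = 1.86e+04 rad/s.
Step 2 — Component impedances:
  Z1: Z = jωL = j·1.86e+04·0.00316 = 0 + j58.77 Ω
  Z2: Z = 1/(jωC) = -j/(ω·C) = 0 - j3925 Ω
  Z3: Z = 1/(jωC) = -j/(ω·C) = 0 - j2.125e+04 Ω
Step 3 — With open output, the series arm Z2 and the output shunt Z3 appear in series to ground: Z2 + Z3 = 0 - j2.518e+04 Ω.
Step 4 — Parallel with input shunt Z1: Z_in = Z1 || (Z2 + Z3) = 0 + j58.91 Ω = 58.91∠90.0° Ω.

Z = 0 + j58.91 Ω = 58.91∠90.0° Ω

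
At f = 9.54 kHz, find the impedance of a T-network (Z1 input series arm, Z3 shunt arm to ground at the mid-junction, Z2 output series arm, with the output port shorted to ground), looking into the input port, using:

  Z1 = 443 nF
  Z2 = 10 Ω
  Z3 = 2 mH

Step 1 — Angular frequency: ω = 2π·f = 2π·9540 = 5.994e+04 rad/s.
Step 2 — Component impedances:
  Z1: Z = 1/(jωC) = -j/(ω·C) = 0 - j37.66 Ω
  Z2: Z = R = 10 Ω
  Z3: Z = jωL = j·5.994e+04·0.002 = 0 + j119.9 Ω
Step 3 — With the output port shorted to ground, the output series arm Z2 runs from the junction to ground; the shunt arm Z3 also runs from the junction to ground. They appear in parallel: Z3 || Z2 = 9.931 + j0.8284 Ω.
Step 4 — Series with input arm Z1: Z_in = Z1 + (Z3 || Z2) = 9.931 - j36.83 Ω = 38.15∠-74.9° Ω.

Z = 9.931 - j36.83 Ω = 38.15∠-74.9° Ω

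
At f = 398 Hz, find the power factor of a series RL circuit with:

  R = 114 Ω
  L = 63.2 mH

Step 1 — Angular frequency: ω = 2π·f = 2π·398 = 2501 rad/s.
Step 2 — Component impedances:
  R: Z = R = 114 Ω
  L: Z = jωL = j·2501·0.0632 = 0 + j158 Ω
Step 3 — Series combination: Z_total = R + L = 114 + j158 Ω = 194.9∠54.2° Ω.
Step 4 — Power factor: PF = cos(φ) = Re(Z)/|Z| = 114/194.87 = 0.585.
Step 5 — Type: Im(Z) = 158 ⇒ lagging (phase φ = 54.2°).

PF = 0.585 (lagging, φ = 54.2°)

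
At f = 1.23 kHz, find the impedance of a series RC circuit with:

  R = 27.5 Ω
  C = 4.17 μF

Step 1 — Angular frequency: ω = 2π·f = 2π·1230 = 7728 rad/s.
Step 2 — Component impedances:
  R: Z = R = 27.5 Ω
  C: Z = 1/(jωC) = -j/(ω·C) = 0 - j31.03 Ω
Step 3 — Series combination: Z_total = R + C = 27.5 - j31.03 Ω = 41.46∠-48.5° Ω.

Z = 27.5 - j31.03 Ω = 41.46∠-48.5° Ω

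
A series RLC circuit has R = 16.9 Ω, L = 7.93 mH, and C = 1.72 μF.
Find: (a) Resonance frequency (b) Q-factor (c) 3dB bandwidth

Step 1 — Resonance: ω₀ = 1/√(LC) = 1/√(0.00793·1.72e-06) = 8562 rad/s.
Step 2 — f₀ = ω₀/(2π) = 1363 Hz.
Step 3 — Series Q: Q = ω₀L/R = 8562·0.00793/16.9 = 4.018.
Step 4 — Bandwidth: Δω = ω₀/Q = 2131 rad/s; BW = Δω/(2π) = 339.2 Hz.

(a) f₀ = 1363 Hz  (b) Q = 4.018  (c) BW = 339.2 Hz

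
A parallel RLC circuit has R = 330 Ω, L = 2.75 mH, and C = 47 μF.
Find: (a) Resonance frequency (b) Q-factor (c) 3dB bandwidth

Step 1 — Resonance: ω₀ = 1/√(LC) = 1/√(0.00275·4.7e-05) = 2782 rad/s.
Step 2 — f₀ = ω₀/(2π) = 442.7 Hz.
Step 3 — Parallel Q: Q = R/(ω₀L) = 330/(2782·0.00275) = 43.14.
Step 4 — Bandwidth: Δω = ω₀/Q = 64.47 rad/s; BW = Δω/(2π) = 10.26 Hz.

(a) f₀ = 442.7 Hz  (b) Q = 43.14  (c) BW = 10.26 Hz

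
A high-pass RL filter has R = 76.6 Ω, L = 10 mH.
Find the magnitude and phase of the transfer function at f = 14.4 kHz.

Step 1 — Angular frequency: ω = 2π·1.44e+04 = 9.048e+04 rad/s.
Step 2 — Transfer function: H(jω) = jωL/(R + jωL).
Step 3 — Numerator jωL = j·904.8; denominator R + jωL = 76.6 + j904.8.
Step 4 — H = 0.9929 + j0.08406.
Step 5 — Magnitude: |H| = 0.9964 (-0.0 dB); phase: φ = 4.8°.

|H| = 0.9964 (-0.0 dB), φ = 4.8°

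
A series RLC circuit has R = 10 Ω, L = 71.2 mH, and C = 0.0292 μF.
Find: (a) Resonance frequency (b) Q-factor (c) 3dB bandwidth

Step 1 — Resonance: ω₀ = 1/√(LC) = 1/√(0.0712·2.92e-08) = 2.193e+04 rad/s.
Step 2 — f₀ = ω₀/(2π) = 3491 Hz.
Step 3 — Series Q: Q = ω₀L/R = 2.193e+04·0.0712/10 = 156.2.
Step 4 — Bandwidth: Δω = ω₀/Q = 140.4 rad/s; BW = Δω/(2π) = 22.35 Hz.

(a) f₀ = 3491 Hz  (b) Q = 156.2  (c) BW = 22.35 Hz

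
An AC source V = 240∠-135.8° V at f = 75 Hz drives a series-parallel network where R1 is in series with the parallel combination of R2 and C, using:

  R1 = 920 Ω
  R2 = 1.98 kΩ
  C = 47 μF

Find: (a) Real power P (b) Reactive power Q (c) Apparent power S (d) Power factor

Step 1 — Angular frequency: ω = 2π·f = 2π·75 = 471.2 rad/s.
Step 2 — Component impedances:
  R1: Z = R = 920 Ω
  R2: Z = R = 1980 Ω
  C: Z = 1/(jωC) = -j/(ω·C) = 0 - j45.15 Ω
Step 3 — Parallel branch: R2 || C = 1/(1/R2 + 1/C) = 1.029 - j45.13 Ω.
Step 4 — Series with R1: Z_total = R1 + (R2 || C) = 921 - j45.13 Ω = 922.1∠-2.8° Ω.
Step 5 — Source phasor: V = 240∠-135.8° V = -172.1 - j167.3 V.
Step 6 — Current: I = V / Z = -0.1775 - j0.1904 A = 0.2603∠-133.0° A.
Step 7 — Complex power: S = V·I* = 62.39 - j3.057 VA.
Step 8 — Real power: P = Re(S) = 62.39 W.
Step 9 — Reactive power: Q = Im(S) = -3.057 VAR.
Step 10 — Apparent power: |S| = 62.46 VA.
Step 11 — Power factor: PF = P/|S| = 0.9988 (leading).

(a) P = 62.39 W  (b) Q = -3.057 VAR  (c) S = 62.46 VA  (d) PF = 0.9988 (leading)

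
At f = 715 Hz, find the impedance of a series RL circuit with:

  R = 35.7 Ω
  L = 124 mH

Step 1 — Angular frequency: ω = 2π·f = 2π·715 = 4492 rad/s.
Step 2 — Component impedances:
  R: Z = R = 35.7 Ω
  L: Z = jωL = j·4492·0.124 = 0 + j557.1 Ω
Step 3 — Series combination: Z_total = R + L = 35.7 + j557.1 Ω = 558.2∠86.3° Ω.

Z = 35.7 + j557.1 Ω = 558.2∠86.3° Ω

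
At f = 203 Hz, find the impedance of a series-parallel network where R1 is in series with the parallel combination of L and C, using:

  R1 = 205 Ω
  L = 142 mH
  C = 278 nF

Step 1 — Angular frequency: ω = 2π·f = 2π·203 = 1275 rad/s.
Step 2 — Component impedances:
  R1: Z = R = 205 Ω
  L: Z = jωL = j·1275·0.142 = 0 + j181.1 Ω
  C: Z = 1/(jωC) = -j/(ω·C) = 0 - j2820 Ω
Step 3 — Parallel branch: L || C = 1/(1/L + 1/C) = 0 + j193.5 Ω.
Step 4 — Series with R1: Z_total = R1 + (L || C) = 205 + j193.5 Ω = 281.9∠43.4° Ω.

Z = 205 + j193.5 Ω = 281.9∠43.4° Ω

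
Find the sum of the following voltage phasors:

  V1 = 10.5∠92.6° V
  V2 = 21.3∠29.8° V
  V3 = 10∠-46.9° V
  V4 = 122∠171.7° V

Step 1 — Convert each phasor to rectangular form:
  V1 = 10.5·(cos(92.6°) + j·sin(92.6°)) = -0.4763 + j10.49 V
  V2 = 21.3·(cos(29.8°) + j·sin(29.8°)) = 18.48 + j10.59 V
  V3 = 10·(cos(-46.9°) + j·sin(-46.9°)) = 6.833 - j7.302 V
  V4 = 122·(cos(171.7°) + j·sin(171.7°)) = -120.7 + j17.61 V
Step 2 — Sum components: V_total = -95.88 + j31.38 V.
Step 3 — Convert to polar: |V_total| = 100.9 V, ∠V_total = 161.9°.

V_total = 100.9∠161.9° V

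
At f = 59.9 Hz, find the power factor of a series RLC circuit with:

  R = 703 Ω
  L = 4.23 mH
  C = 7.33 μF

Step 1 — Angular frequency: ω = 2π·f = 2π·59.9 = 376.4 rad/s.
Step 2 — Component impedances:
  R: Z = R = 703 Ω
  L: Z = jωL = j·376.4·0.00423 = 0 + j1.592 Ω
  C: Z = 1/(jωC) = -j/(ω·C) = 0 - j362.5 Ω
Step 3 — Series combination: Z_total = R + L + C = 703 - j360.9 Ω = 790.2∠-27.2° Ω.
Step 4 — Power factor: PF = cos(φ) = Re(Z)/|Z| = 703/790.2 = 0.8896.
Step 5 — Type: Im(Z) = -360.9 ⇒ leading (phase φ = -27.2°).

PF = 0.8896 (leading, φ = -27.2°)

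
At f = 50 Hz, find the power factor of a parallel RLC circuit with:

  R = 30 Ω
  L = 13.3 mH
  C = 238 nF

Step 1 — Angular frequency: ω = 2π·f = 2π·50 = 314.2 rad/s.
Step 2 — Component impedances:
  R: Z = R = 30 Ω
  L: Z = jωL = j·314.2·0.0133 = 0 + j4.178 Ω
  C: Z = 1/(jωC) = -j/(ω·C) = 0 - j1.337e+04 Ω
Step 3 — Parallel combination: 1/Z_total = 1/R + 1/L + 1/C; Z_total = 0.5712 + j4.1 Ω = 4.14∠82.1° Ω.
Step 4 — Power factor: PF = cos(φ) = Re(Z)/|Z| = 0.5712/4.14 = 0.138.
Step 5 — Type: Im(Z) = 4.1 ⇒ lagging (phase φ = 82.1°).

PF = 0.138 (lagging, φ = 82.1°)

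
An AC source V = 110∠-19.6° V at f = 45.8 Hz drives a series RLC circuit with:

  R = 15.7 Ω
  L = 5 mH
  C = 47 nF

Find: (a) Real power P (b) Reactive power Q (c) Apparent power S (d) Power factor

Step 1 — Angular frequency: ω = 2π·f = 2π·45.8 = 287.8 rad/s.
Step 2 — Component impedances:
  R: Z = R = 15.7 Ω
  L: Z = jωL = j·287.8·0.005 = 0 + j1.439 Ω
  C: Z = 1/(jωC) = -j/(ω·C) = 0 - j7.394e+04 Ω
Step 3 — Series combination: Z_total = R + L + C = 15.7 - j7.393e+04 Ω = 7.393e+04∠-90.0° Ω.
Step 4 — Source phasor: V = 110∠-19.6° V = 103.6 - j36.9 V.
Step 5 — Current: I = V / Z = 0.0004994 + j0.001401 A = 0.001488∠70.4° A.
Step 6 — Complex power: S = V·I* = 3.475e-05 - j0.1637 VA.
Step 7 — Real power: P = Re(S) = 3.475e-05 W.
Step 8 — Reactive power: Q = Im(S) = -0.1637 VAR.
Step 9 — Apparent power: |S| = 0.1637 VA.
Step 10 — Power factor: PF = P/|S| = 0.0002123 (leading).

(a) P = 3.475e-05 W  (b) Q = -0.1637 VAR  (c) S = 0.1637 VA  (d) PF = 0.0002123 (leading)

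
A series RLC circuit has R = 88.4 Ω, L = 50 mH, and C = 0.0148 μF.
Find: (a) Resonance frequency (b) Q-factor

Step 1 — Resonance condition Im(Z)=0 gives ω₀ = 1/√(LC).
Step 2 — ω₀ = 1/√(0.05·1.48e-08) = 3.676e+04 rad/s.
Step 3 — f₀ = ω₀/(2π) = 5851 Hz.
Step 4 — Series Q: Q = ω₀L/R = 3.676e+04·0.05/88.4 = 20.79.

(a) f₀ = 5851 Hz  (b) Q = 20.79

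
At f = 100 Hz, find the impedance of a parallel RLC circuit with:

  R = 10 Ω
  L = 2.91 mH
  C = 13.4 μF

Step 1 — Angular frequency: ω = 2π·f = 2π·100 = 628.3 rad/s.
Step 2 — Component impedances:
  R: Z = R = 10 Ω
  L: Z = jωL = j·628.3·0.00291 = 0 + j1.828 Ω
  C: Z = 1/(jωC) = -j/(ω·C) = 0 - j118.8 Ω
Step 3 — Parallel combination: 1/Z_total = 1/R + 1/L + 1/C; Z_total = 0.3333 + j1.795 Ω = 1.826∠79.5° Ω.

Z = 0.3333 + j1.795 Ω = 1.826∠79.5° Ω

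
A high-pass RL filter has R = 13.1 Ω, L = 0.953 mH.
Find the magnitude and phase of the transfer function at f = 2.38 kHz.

Step 1 — Angular frequency: ω = 2π·2380 = 1.495e+04 rad/s.
Step 2 — Transfer function: H(jω) = jωL/(R + jωL).
Step 3 — Numerator jωL = j·14.25; denominator R + jωL = 13.1 + j14.25.
Step 4 — H = 0.542 + j0.4982.
Step 5 — Magnitude: |H| = 0.7362 (-2.7 dB); phase: φ = 42.6°.

|H| = 0.7362 (-2.7 dB), φ = 42.6°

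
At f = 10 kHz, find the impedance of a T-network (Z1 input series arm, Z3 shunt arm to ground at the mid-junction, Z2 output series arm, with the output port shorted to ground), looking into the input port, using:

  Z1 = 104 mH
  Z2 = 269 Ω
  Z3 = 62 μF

Step 1 — Angular frequency: ω = 2π·f = 2π·1e+04 = 6.283e+04 rad/s.
Step 2 — Component impedances:
  Z1: Z = jωL = j·6.283e+04·0.104 = 0 + j6535 Ω
  Z2: Z = R = 269 Ω
  Z3: Z = 1/(jωC) = -j/(ω·C) = 0 - j0.2567 Ω
Step 3 — With the output port shorted to ground, the output series arm Z2 runs from the junction to ground; the shunt arm Z3 also runs from the junction to ground. They appear in parallel: Z3 || Z2 = 0.000245 - j0.2567 Ω.
Step 4 — Series with input arm Z1: Z_in = Z1 + (Z3 || Z2) = 0.000245 + j6534 Ω = 6534∠90.0° Ω.

Z = 0.000245 + j6534 Ω = 6534∠90.0° Ω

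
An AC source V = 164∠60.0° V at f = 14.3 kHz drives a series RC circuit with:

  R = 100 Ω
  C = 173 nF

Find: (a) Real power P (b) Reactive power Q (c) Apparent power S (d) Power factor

Step 1 — Angular frequency: ω = 2π·f = 2π·1.43e+04 = 8.985e+04 rad/s.
Step 2 — Component impedances:
  R: Z = R = 100 Ω
  C: Z = 1/(jωC) = -j/(ω·C) = 0 - j64.33 Ω
Step 3 — Series combination: Z_total = R + C = 100 - j64.33 Ω = 118.9∠-32.8° Ω.
Step 4 — Source phasor: V = 164∠60.0° V = 82 + j142 V.
Step 5 — Current: I = V / Z = -0.06628 + j1.378 A = 1.379∠92.8° A.
Step 6 — Complex power: S = V·I* = 190.2 - j122.4 VA.
Step 7 — Real power: P = Re(S) = 190.2 W.
Step 8 — Reactive power: Q = Im(S) = -122.4 VAR.
Step 9 — Apparent power: |S| = 226.2 VA.
Step 10 — Power factor: PF = P/|S| = 0.841 (leading).

(a) P = 190.2 W  (b) Q = -122.4 VAR  (c) S = 226.2 VA  (d) PF = 0.841 (leading)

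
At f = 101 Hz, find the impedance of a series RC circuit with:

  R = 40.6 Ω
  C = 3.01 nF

Step 1 — Angular frequency: ω = 2π·f = 2π·101 = 634.6 rad/s.
Step 2 — Component impedances:
  R: Z = R = 40.6 Ω
  C: Z = 1/(jωC) = -j/(ω·C) = 0 - j5.235e+05 Ω
Step 3 — Series combination: Z_total = R + C = 40.6 - j5.235e+05 Ω = 5.235e+05∠-90.0° Ω.

Z = 40.6 - j5.235e+05 Ω = 5.235e+05∠-90.0° Ω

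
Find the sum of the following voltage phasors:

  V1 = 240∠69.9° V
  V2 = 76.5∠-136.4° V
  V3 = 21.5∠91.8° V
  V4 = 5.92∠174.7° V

Step 1 — Convert each phasor to rectangular form:
  V1 = 240·(cos(69.9°) + j·sin(69.9°)) = 82.48 + j225.4 V
  V2 = 76.5·(cos(-136.4°) + j·sin(-136.4°)) = -55.4 - j52.76 V
  V3 = 21.5·(cos(91.8°) + j·sin(91.8°)) = -0.6753 + j21.49 V
  V4 = 5.92·(cos(174.7°) + j·sin(174.7°)) = -5.895 + j0.5468 V
Step 2 — Sum components: V_total = 20.51 + j194.7 V.
Step 3 — Convert to polar: |V_total| = 195.7 V, ∠V_total = 84.0°.

V_total = 195.7∠84.0° V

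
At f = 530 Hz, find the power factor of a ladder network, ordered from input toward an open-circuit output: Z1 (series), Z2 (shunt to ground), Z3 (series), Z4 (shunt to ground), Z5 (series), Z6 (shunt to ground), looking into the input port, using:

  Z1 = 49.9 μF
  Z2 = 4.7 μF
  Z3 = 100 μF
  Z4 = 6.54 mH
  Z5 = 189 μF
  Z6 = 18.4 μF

Step 1 — Angular frequency: ω = 2π·f = 2π·530 = 3330 rad/s.
Step 2 — Component impedances:
  Z1: Z = 1/(jωC) = -j/(ω·C) = 0 - j6.018 Ω
  Z2: Z = 1/(jωC) = -j/(ω·C) = 0 - j63.89 Ω
  Z3: Z = 1/(jωC) = -j/(ω·C) = 0 - j3.003 Ω
  Z4: Z = jωL = j·3330·0.00654 = 0 + j21.78 Ω
  Z5: Z = 1/(jωC) = -j/(ω·C) = 0 - j1.589 Ω
  Z6: Z = 1/(jωC) = -j/(ω·C) = 0 - j16.32 Ω
Step 3 — Ladder network (open output): work backward from the far end, alternating series and parallel combinations. Z_in = 0 - j45.57 Ω = 45.57∠-90.0° Ω.
Step 4 — Power factor: PF = cos(φ) = Re(Z)/|Z| = 0/45.57 = 0.
Step 5 — Type: Im(Z) = -45.57 ⇒ leading (phase φ = -90.0°).

PF = 0 (leading, φ = -90.0°)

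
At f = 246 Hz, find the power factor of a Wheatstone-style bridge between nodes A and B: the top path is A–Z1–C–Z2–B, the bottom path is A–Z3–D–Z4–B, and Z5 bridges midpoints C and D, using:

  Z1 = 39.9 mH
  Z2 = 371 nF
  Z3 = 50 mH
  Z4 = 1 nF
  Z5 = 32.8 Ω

Step 1 — Angular frequency: ω = 2π·f = 2π·246 = 1546 rad/s.
Step 2 — Component impedances:
  Z1: Z = jωL = j·1546·0.0399 = 0 + j61.67 Ω
  Z2: Z = 1/(jωC) = -j/(ω·C) = 0 - j1744 Ω
  Z3: Z = jωL = j·1546·0.05 = 0 + j77.28 Ω
  Z4: Z = 1/(jωC) = -j/(ω·C) = 0 - j6.47e+05 Ω
  Z5: Z = R = 32.8 Ω
Step 3 — Bridge requires nodal analysis (the Z5 bridge couples midpoints C and D, so the two paths cannot be reduced to a simple series/parallel combination). Setting node B to ground and injecting 1 A at node A, the 3-node admittance system at A, C, D solves to V_A = Z_AB = 6.046 - j1703 Ω = 1703∠-89.8° Ω.
Step 4 — Power factor: PF = cos(φ) = Re(Z)/|Z| = 6.0462/1703.5 = 0.003549.
Step 5 — Type: Im(Z) = -1703 ⇒ leading (phase φ = -89.8°).

PF = 0.003549 (leading, φ = -89.8°)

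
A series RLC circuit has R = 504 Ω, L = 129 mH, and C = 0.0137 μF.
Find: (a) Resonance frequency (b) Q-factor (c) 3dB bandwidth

Step 1 — Resonance condition Im(Z)=0 gives ω₀ = 1/√(LC).
Step 2 — ω₀ = 1/√(0.129·1.37e-08) = 2.379e+04 rad/s.
Step 3 — f₀ = ω₀/(2π) = 3786 Hz.
Step 4 — Series Q: Q = ω₀L/R = 2.379e+04·0.129/504 = 6.088.
Step 5 — 3dB bandwidth: Δω = ω₀/Q = 3907 rad/s; BW = Δω/(2π) = 621.8 Hz.

(a) f₀ = 3786 Hz  (b) Q = 6.088  (c) BW = 621.8 Hz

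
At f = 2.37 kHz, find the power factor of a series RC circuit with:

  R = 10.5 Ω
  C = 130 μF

Step 1 — Angular frequency: ω = 2π·f = 2π·2370 = 1.489e+04 rad/s.
Step 2 — Component impedances:
  R: Z = R = 10.5 Ω
  C: Z = 1/(jωC) = -j/(ω·C) = 0 - j0.5166 Ω
Step 3 — Series combination: Z_total = R + C = 10.5 - j0.5166 Ω = 10.51∠-2.8° Ω.
Step 4 — Power factor: PF = cos(φ) = Re(Z)/|Z| = 10.5/10.513 = 0.9988.
Step 5 — Type: Im(Z) = -0.5166 ⇒ leading (phase φ = -2.8°).

PF = 0.9988 (leading, φ = -2.8°)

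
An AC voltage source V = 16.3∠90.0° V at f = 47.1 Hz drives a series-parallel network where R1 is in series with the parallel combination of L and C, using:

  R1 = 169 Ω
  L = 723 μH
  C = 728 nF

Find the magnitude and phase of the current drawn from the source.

Step 1 — Angular frequency: ω = 2π·f = 2π·47.1 = 295.9 rad/s.
Step 2 — Component impedances:
  R1: Z = R = 169 Ω
  L: Z = jωL = j·295.9·0.000723 = 0 + j0.214 Ω
  C: Z = 1/(jωC) = -j/(ω·C) = 0 - j4642 Ω
Step 3 — Parallel branch: L || C = 1/(1/L + 1/C) = 0 + j0.214 Ω.
Step 4 — Series with R1: Z_total = R1 + (L || C) = 169 + j0.214 Ω = 169∠0.1° Ω.
Step 5 — Source phasor: V = 16.3∠90.0° V = 0 + j16.3 V.
Step 6 — Ohm's law: I = V / Z_total = (0 + j16.3) / (169 + j0.214) = 0.0001221 + j0.09645 A.
Step 7 — Convert to polar: |I| = 0.09645 A, ∠I = 89.9°.

I = 0.09645∠89.9° A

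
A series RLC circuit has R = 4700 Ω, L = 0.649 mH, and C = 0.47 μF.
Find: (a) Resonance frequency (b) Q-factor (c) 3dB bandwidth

Step 1 — Resonance condition Im(Z)=0 gives ω₀ = 1/√(LC).
Step 2 — ω₀ = 1/√(0.000649·4.7e-07) = 5.726e+04 rad/s.
Step 3 — f₀ = ω₀/(2π) = 9113 Hz.
Step 4 — Series Q: Q = ω₀L/R = 5.726e+04·0.000649/4700 = 0.007906.
Step 5 — 3dB bandwidth: Δω = ω₀/Q = 7.242e+06 rad/s; BW = Δω/(2π) = 1.153e+06 Hz.

(a) f₀ = 9113 Hz  (b) Q = 0.007906  (c) BW = 1.153e+06 Hz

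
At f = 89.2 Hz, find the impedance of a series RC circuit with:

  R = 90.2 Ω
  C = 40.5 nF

Step 1 — Angular frequency: ω = 2π·f = 2π·89.2 = 560.5 rad/s.
Step 2 — Component impedances:
  R: Z = R = 90.2 Ω
  C: Z = 1/(jωC) = -j/(ω·C) = 0 - j4.406e+04 Ω
Step 3 — Series combination: Z_total = R + C = 90.2 - j4.406e+04 Ω = 4.406e+04∠-89.9° Ω.

Z = 90.2 - j4.406e+04 Ω = 4.406e+04∠-89.9° Ω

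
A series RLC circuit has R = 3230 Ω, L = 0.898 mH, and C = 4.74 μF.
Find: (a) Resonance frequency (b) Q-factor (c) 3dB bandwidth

Step 1 — Resonance: ω₀ = 1/√(LC) = 1/√(0.000898·4.74e-06) = 1.533e+04 rad/s.
Step 2 — f₀ = ω₀/(2π) = 2439 Hz.
Step 3 — Series Q: Q = ω₀L/R = 1.533e+04·0.000898/3230 = 0.004261.
Step 4 — Bandwidth: Δω = ω₀/Q = 3.597e+06 rad/s; BW = Δω/(2π) = 5.725e+05 Hz.

(a) f₀ = 2439 Hz  (b) Q = 0.004261  (c) BW = 5.725e+05 Hz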